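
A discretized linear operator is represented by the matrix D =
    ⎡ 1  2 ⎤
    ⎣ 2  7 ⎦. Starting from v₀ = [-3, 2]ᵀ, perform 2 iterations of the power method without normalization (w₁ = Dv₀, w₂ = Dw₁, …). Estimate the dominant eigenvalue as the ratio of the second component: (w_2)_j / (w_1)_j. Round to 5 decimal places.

w1 = Dv₀ = (1·(-3) + 2·2; 2·(-3) + 7·2) = (1, 8)
w2 = Dw1 = (1·1 + 2·8; 2·1 + 7·8) = (17, 58)
Ratio at component: 58 / 8 = 7.25000

λ ≈ 7.25000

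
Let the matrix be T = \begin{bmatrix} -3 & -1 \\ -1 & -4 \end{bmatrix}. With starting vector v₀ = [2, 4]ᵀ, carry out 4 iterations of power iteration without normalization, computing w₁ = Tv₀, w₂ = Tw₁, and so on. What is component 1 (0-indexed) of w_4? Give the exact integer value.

1730

w1 = Tv₀ = ((-3)·2 + (-1)·4; (-1)·2 + (-4)·4) = (-10, -18)
w2 = Tw1 = ((-3)·(-10) + (-1)·(-18); (-1)·(-10) + (-4)·(-18)) = (48, 82)
w3 = Tw2 = (-226, -376)
w4 = Tw3 = (1054, 1730)
The requested component of w4 is 1730.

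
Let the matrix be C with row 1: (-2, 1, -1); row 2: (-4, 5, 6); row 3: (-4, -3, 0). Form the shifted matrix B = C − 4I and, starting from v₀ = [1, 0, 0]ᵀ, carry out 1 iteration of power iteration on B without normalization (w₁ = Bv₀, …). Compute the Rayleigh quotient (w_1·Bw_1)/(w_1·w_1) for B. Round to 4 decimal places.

B = C − 4I has rows (-6, 1, -1); (-4, 1, 6); (-4, -3, -4)
w1 = Bv₀ = (-6, -4, -4)
Bw1 = (36, -4, 52)
w1·Bw1 = -408; w1·w1 = 68; μ ≈ -408/68 = -6.0000

-6.0000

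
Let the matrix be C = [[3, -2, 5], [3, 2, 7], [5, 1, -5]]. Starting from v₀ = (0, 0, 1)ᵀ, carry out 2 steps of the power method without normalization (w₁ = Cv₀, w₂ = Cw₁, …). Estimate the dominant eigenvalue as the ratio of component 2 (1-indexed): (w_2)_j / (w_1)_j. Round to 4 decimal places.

w1 = Cv₀ = (5, 7, -5)
w2 = Cw1 = (-24, -6, 57)
Ratio at component: -6 / 7 = -0.8571

λ ≈ -0.8571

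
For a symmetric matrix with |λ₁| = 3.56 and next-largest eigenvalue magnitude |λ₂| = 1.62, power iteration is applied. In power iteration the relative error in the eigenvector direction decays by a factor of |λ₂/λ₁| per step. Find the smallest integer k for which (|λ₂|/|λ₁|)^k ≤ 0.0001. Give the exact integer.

12

|λ₂/λ₁| = 1.62/3.56 = 0.45506
Need k ≥ ln(0.0001) / ln(0.45506) = -9.2103 / -0.7873 ≈ 11.698
Smallest integer k satisfying the bound: 12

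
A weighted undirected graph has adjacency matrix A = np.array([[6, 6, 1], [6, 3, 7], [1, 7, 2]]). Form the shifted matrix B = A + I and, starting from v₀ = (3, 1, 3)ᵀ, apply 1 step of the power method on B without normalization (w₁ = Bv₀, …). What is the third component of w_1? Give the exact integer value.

B = A + I has rows (7, 6, 1); (6, 4, 7); (1, 7, 3)
w1 = Bv₀ = (7·3 + 6·1 + 1·3; 6·3 + 4·1 + 7·3; 1·3 + 7·1 + 3·3) = (30, 43, 19)
Requested component of w1: 19

19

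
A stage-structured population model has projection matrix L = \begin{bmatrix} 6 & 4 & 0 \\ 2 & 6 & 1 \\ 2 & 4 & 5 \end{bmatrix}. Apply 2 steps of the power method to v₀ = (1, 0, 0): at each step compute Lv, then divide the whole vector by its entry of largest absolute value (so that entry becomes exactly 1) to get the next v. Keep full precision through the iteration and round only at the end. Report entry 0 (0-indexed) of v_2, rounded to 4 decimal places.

Lv0 = (6.00000, 2.00000, 2.00000); divide by 6.00000 → v1 = (1.00000, 0.33333, 0.33333)
Lv1 = (7.33333, 4.33333, 5.00000); divide by 7.33333 → v2 = (1.00000, 0.59091, 0.68182)
Requested entry of v2: 44/44 = 1.0000

1.0000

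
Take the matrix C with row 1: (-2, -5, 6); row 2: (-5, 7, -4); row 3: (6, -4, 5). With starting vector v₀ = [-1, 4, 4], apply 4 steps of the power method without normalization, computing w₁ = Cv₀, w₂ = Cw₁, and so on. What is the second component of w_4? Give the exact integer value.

w1 = Cv₀ = ((-2)·(-1) + (-5)·4 + 6·4; (-5)·(-1) + 7·4 + (-4)·4; 6·(-1) + (-4)·4 + 5·4) = (6, 17, -2)
w2 = Cw1 = ((-2)·6 + (-5)·17 + 6·(-2); (-5)·6 + 7·17 + (-4)·(-2); 6·6 + (-4)·17 + 5·(-2)) = (-109, 97, -42)
w3 = Cw2 = (-519, 1392, -1252)
w4 = Cw3 = (-13434, 17347, -14942)
The requested component of w4 is 17347.

17347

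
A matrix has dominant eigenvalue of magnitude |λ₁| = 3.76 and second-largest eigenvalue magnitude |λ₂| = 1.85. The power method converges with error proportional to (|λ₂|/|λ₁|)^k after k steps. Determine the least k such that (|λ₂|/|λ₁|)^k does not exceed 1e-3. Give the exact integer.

10

|λ₂/λ₁| = 1.85/3.76 = 0.49202
Need k ≥ ln(1e-3) / ln(0.49202) = -6.9078 / -0.7092 ≈ 9.740
Smallest integer k satisfying the bound: 10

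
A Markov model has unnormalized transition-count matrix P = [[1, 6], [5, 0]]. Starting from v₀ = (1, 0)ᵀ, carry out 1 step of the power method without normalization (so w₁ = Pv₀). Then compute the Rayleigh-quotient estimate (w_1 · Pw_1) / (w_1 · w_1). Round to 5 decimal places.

2.15385

w1 = Pv₀ = (1·1 + 6·0; 5·1 + 0·0) = (1, 5)
Pw1 = (31, 5)
w1·Pw1 = 1·31 + 5·5 = 56; w1·w1 = 1·1 + 5·5 = 26
λ ≈ 56/26 = 2.15385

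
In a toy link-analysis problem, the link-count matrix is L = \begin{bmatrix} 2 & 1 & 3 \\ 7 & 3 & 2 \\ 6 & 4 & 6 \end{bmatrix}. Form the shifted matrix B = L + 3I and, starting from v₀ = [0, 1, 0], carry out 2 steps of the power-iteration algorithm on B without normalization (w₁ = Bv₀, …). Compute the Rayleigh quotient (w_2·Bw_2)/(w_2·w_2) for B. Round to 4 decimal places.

13.4514

B = L + 3I has rows (5, 1, 3); (7, 6, 2); (6, 4, 9)
w1 = Bv₀ = (1, 6, 4)
w2 = Bw1 = (23, 51, 66)
Bw2 = (364, 599, 936)
w2·Bw2 = 100697; w2·w2 = 7486; μ ≈ 100697/7486 = 13.4514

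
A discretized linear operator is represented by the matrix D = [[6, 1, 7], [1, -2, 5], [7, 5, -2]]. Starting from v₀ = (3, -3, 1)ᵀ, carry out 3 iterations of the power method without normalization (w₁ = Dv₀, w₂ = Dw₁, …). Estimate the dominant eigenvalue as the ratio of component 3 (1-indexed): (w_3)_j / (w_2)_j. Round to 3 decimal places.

w1 = Dv₀ = (6·3 + 1·(-3) + 7·1; 1·3 + (-2)·(-3) + 5·1; 7·3 + 5·(-3) + (-2)·1) = (22, 14, 4)
w2 = Dw1 = (6·22 + 1·14 + 7·4; 1·22 + (-2)·14 + 5·4; 7·22 + 5·14 + (-2)·4) = (174, 14, 216)
w3 = Dw2 = (2570, 1226, 856)
Ratio at component: 856 / 216 = 3.963

λ ≈ 3.963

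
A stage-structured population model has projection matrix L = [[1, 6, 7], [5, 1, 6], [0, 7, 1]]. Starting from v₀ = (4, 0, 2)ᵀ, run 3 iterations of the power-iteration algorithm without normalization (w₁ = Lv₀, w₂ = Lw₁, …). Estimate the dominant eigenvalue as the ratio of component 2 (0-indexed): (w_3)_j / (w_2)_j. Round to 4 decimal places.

w1 = Lv₀ = (1·4 + 6·0 + 7·2; 5·4 + 1·0 + 6·2; 0·4 + 7·0 + 1·2) = (18, 32, 2)
w2 = Lw1 = (1·18 + 6·32 + 7·2; 5·18 + 1·32 + 6·2; 0·18 + 7·32 + 1·2) = (224, 134, 226)
w3 = Lw2 = (2610, 2610, 1164)
Ratio at component: 1164 / 226 = 5.1504

λ ≈ 5.1504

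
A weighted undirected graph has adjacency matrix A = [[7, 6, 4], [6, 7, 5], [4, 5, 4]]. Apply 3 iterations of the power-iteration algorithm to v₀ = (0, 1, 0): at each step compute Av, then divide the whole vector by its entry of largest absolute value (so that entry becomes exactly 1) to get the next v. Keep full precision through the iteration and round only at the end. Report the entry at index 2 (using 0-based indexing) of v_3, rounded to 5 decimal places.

0.71660

Av0 = (6.000000, 7.000000, 5.000000); divide by 7.000000 → v1 = (0.857143, 1.000000, 0.714286)
Av1 = (14.857143, 15.714286, 11.285714); divide by 15.714286 → v2 = (0.945455, 1.000000, 0.718182)
Av2 = (15.490909, 16.263636, 11.654545); divide by 16.263636 → v3 = (0.952487, 1.000000, 0.716601)
Requested entry of v3: 1282/1789 = 0.71660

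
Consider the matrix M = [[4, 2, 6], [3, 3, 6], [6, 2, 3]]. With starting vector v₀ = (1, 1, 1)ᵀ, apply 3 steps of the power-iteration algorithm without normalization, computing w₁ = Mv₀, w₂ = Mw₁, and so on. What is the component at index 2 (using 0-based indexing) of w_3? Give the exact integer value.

w1 = Mv₀ = (12, 12, 11)
w2 = Mw1 = (138, 138, 129)
w3 = Mw2 = (1602, 1602, 1491)
The requested component of w3 is 1491.

1491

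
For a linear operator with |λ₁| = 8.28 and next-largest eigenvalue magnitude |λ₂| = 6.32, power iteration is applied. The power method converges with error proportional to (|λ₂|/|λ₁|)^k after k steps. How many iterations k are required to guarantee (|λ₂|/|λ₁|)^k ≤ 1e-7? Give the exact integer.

|λ₂/λ₁| = 6.32/8.28 = 0.76329
Need k ≥ ln(1e-7) / ln(0.76329) = -16.1181 / -0.2701 ≈ 59.669
Smallest integer k satisfying the bound: 60

60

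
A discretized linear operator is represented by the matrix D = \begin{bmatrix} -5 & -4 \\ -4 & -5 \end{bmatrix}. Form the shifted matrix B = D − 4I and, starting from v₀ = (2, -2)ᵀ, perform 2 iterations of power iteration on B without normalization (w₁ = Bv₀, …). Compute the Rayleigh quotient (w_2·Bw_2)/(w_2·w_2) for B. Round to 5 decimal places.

-5.00000

B = D − 4I has rows (-9, -4); (-4, -9)
w1 = Bv₀ = (-10, 10)
w2 = Bw1 = (50, -50)
Bw2 = (-250, 250)
w2·Bw2 = -25000; w2·w2 = 5000; μ ≈ -25000/5000 = -5.00000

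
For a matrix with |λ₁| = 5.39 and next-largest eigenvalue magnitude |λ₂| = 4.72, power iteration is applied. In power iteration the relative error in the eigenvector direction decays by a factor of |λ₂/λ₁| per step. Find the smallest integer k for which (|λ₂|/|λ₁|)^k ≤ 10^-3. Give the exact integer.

53

|λ₂/λ₁| = 4.72/5.39 = 0.87570
Need k ≥ ln(10^-3) / ln(0.87570) = -6.9078 / -0.1327 ≈ 52.041
Smallest integer k satisfying the bound: 53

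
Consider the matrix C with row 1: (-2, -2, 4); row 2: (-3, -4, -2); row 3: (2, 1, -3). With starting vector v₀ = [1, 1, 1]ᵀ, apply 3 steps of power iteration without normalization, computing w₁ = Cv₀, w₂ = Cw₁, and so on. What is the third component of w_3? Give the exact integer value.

99

w1 = Cv₀ = (0, -9, 0)
w2 = Cw1 = (18, 36, -9)
w3 = Cw2 = (-144, -180, 99)
The requested component of w3 is 99.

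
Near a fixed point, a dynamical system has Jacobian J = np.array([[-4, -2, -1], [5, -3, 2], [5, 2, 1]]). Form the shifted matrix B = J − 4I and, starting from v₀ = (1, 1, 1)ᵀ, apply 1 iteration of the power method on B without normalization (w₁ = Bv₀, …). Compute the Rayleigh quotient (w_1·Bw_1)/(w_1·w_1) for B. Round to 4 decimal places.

B = J − 4I has rows (-8, -2, -1); (5, -7, 2); (5, 2, -3)
w1 = Bv₀ = ((-8)·1 + (-2)·1 + (-1)·1; 5·1 + (-7)·1 + 2·1; 5·1 + 2·1 + (-3)·1) = (-11, 0, 4)
Bw1 = (84, -47, -67)
w1·Bw1 = -1192; w1·w1 = 137; μ ≈ -1192/137 = -8.7007

μ ≈ -8.7007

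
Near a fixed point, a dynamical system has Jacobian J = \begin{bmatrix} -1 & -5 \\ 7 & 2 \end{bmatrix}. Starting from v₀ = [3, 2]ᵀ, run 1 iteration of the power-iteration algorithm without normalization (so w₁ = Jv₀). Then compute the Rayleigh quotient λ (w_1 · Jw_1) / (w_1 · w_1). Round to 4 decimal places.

λ ≈ 0.5428

w1 = Jv₀ = ((-1)·3 + (-5)·2; 7·3 + 2·2) = (-13, 25)
Jw1 = (-112, -41)
w1·Jw1 = (-13)·(-112) + 25·(-41) = 431; w1·w1 = (-13)·(-13) + 25·25 = 794
λ ≈ 431/794 = 0.5428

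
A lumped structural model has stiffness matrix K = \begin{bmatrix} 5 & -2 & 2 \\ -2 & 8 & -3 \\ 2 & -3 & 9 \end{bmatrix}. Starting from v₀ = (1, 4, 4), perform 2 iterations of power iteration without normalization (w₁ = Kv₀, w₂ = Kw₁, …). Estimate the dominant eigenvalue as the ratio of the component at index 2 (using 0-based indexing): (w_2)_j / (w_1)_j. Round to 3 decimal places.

w1 = Kv₀ = (5·1 + (-2)·4 + 2·4; (-2)·1 + 8·4 + (-3)·4; 2·1 + (-3)·4 + 9·4) = (5, 18, 26)
w2 = Kw1 = (5·5 + (-2)·18 + 2·26; (-2)·5 + 8·18 + (-3)·26; 2·5 + (-3)·18 + 9·26) = (41, 56, 190)
Ratio at component: 190 / 26 = 7.308

λ ≈ 7.308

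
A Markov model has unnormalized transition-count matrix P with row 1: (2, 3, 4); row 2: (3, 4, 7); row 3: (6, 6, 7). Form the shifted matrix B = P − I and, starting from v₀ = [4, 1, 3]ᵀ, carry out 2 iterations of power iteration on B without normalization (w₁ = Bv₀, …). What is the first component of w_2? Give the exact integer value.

B = P − I has rows (1, 3, 4); (3, 3, 7); (6, 6, 6)
w1 = Bv₀ = (19, 36, 48)
w2 = Bw1 = (319, 501, 618)
Requested component of w2: 319

319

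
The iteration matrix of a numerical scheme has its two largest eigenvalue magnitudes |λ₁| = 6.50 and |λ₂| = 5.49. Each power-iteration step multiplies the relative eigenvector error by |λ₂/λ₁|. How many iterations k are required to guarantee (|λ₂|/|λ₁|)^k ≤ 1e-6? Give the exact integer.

|λ₂/λ₁| = 5.49/6.50 = 0.84462
Need k ≥ ln(1e-6) / ln(0.84462) = -13.8155 / -0.1689 ≈ 81.810
Smallest integer k satisfying the bound: 82

82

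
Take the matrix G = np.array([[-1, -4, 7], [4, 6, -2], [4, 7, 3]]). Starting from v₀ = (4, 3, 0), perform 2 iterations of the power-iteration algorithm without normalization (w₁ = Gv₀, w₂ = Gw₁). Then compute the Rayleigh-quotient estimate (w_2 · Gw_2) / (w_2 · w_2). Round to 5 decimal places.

w1 = Gv₀ = ((-1)·4 + (-4)·3 + 7·0; 4·4 + 6·3 + (-2)·0; 4·4 + 7·3 + 3·0) = (-16, 34, 37)
w2 = Gw1 = ((-1)·(-16) + (-4)·34 + 7·37; 4·(-16) + 6·34 + (-2)·37; 4·(-16) + 7·34 + 3·37) = (139, 66, 285)
Gw2 = (1592, 382, 1873)
w2·Gw2 = 139·1592 + 66·382 + 285·1873 = 780305; w2·w2 = 139·139 + 66·66 + 285·285 = 104902
λ ≈ 780305/104902 = 7.43842

λ ≈ 7.43842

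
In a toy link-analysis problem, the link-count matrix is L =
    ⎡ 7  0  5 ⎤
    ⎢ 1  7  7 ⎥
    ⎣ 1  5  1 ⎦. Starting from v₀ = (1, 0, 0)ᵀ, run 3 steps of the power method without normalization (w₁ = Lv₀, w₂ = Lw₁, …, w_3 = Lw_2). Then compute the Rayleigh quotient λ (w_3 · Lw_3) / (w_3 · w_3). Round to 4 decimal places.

w1 = Lv₀ = (7·1 + 0·0 + 5·0; 1·1 + 7·0 + 7·0; 1·1 + 5·0 + 1·0) = (7, 1, 1)
w2 = Lw1 = (7·7 + 0·1 + 5·1; 1·7 + 7·1 + 7·1; 1·7 + 5·1 + 1·1) = (54, 21, 13)
w3 = Lw2 = (443, 292, 172)
Lw3 = (3961, 3691, 2075)
w3·Lw3 = 443·3961 + 292·3691 + 172·2075 = 3189395; w3·w3 = 443·443 + 292·292 + 172·172 = 311097
λ ≈ 3189395/311097 = 10.2521

λ ≈ 10.2521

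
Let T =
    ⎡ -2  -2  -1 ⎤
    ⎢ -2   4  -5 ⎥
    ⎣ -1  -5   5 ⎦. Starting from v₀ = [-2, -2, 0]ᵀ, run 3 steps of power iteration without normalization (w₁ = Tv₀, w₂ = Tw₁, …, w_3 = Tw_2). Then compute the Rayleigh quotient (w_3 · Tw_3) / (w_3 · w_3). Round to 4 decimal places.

9.4150

w1 = Tv₀ = (8, -4, 12)
w2 = Tw1 = (-20, -92, 72)
w3 = Tw2 = (152, -688, 840)
Tw3 = (232, -7256, 7488)
w3·Tw3 = 152·232 + (-688)·(-7256) + 840·7488 = 11317312; w3·w3 = 152·152 + (-688)·(-688) + 840·840 = 1202048
λ ≈ 11317312/1202048 = 9.4150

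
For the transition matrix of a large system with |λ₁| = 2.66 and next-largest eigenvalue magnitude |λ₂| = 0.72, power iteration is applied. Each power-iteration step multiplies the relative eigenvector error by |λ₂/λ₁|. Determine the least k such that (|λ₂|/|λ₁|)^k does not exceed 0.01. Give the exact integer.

4

|λ₂/λ₁| = 0.72/2.66 = 0.27068
Need k ≥ ln(0.01) / ln(0.27068) = -4.6052 / -1.3068 ≈ 3.524
Smallest integer k satisfying the bound: 4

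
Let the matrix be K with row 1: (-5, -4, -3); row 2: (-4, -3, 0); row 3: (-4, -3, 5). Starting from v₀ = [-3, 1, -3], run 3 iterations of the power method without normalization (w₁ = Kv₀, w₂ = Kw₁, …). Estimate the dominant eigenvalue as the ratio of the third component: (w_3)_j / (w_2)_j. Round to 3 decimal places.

-0.788

w1 = Kv₀ = (20, 9, -6)
w2 = Kw1 = (-118, -107, -137)
w3 = Kw2 = (1429, 793, 108)
Ratio at component: 108 / -137 = -0.788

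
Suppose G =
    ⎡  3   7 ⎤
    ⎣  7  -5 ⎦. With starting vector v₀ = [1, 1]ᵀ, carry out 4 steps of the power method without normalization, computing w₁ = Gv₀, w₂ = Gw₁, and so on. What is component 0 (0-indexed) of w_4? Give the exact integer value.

w1 = Gv₀ = (10, 2)
w2 = Gw1 = (44, 60)
w3 = Gw2 = (552, 8)
w4 = Gw3 = (1712, 3824)
The requested component of w4 is 1712.

1712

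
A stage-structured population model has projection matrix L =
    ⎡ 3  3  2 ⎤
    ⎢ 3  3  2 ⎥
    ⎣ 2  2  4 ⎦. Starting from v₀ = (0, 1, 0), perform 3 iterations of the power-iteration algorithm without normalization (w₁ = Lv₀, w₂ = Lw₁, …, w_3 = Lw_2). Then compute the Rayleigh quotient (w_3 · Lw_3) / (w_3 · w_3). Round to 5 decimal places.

7.99927

w1 = Lv₀ = (3·0 + 3·1 + 2·0; 3·0 + 3·1 + 2·0; 2·0 + 2·1 + 4·0) = (3, 3, 2)
w2 = Lw1 = (3·3 + 3·3 + 2·2; 3·3 + 3·3 + 2·2; 2·3 + 2·3 + 4·2) = (22, 22, 20)
w3 = Lw2 = (172, 172, 168)
Lw3 = (1368, 1368, 1360)
w3·Lw3 = 172·1368 + 172·1368 + 168·1360 = 699072; w3·w3 = 172·172 + 172·172 + 168·168 = 87392
λ ≈ 699072/87392 = 7.99927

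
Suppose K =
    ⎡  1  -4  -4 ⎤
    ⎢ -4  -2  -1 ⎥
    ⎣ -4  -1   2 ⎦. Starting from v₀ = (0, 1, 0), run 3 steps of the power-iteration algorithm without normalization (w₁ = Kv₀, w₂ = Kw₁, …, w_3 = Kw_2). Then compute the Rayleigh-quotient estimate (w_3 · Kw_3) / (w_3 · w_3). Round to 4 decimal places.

λ ≈ -4.3999

w1 = Kv₀ = (-4, -2, -1)
w2 = Kw1 = (8, 21, 16)
w3 = Kw2 = (-140, -90, -21)
Kw3 = (304, 761, 608)
w3·Kw3 = (-140)·304 + (-90)·761 + (-21)·608 = -123818; w3·w3 = (-140)·(-140) + (-90)·(-90) + (-21)·(-21) = 28141
λ ≈ -123818/28141 = -4.3999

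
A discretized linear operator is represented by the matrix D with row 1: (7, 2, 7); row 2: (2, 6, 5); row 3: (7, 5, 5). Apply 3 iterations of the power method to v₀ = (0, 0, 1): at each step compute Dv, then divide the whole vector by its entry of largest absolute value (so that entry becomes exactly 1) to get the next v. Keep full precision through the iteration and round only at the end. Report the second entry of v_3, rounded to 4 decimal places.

Dv0 = (7.00000, 5.00000, 5.00000); divide by 7.00000 → v1 = (1.00000, 0.71429, 0.71429)
Dv1 = (13.42857, 9.85714, 14.14286); divide by 14.14286 → v2 = (0.94949, 0.69697, 1.00000)
Dv2 = (15.04040, 11.08081, 15.13131); divide by 15.13131 → v3 = (0.99399, 0.73231, 1.00000)
Requested entry of v3: 1097/1498 = 0.7323

0.7323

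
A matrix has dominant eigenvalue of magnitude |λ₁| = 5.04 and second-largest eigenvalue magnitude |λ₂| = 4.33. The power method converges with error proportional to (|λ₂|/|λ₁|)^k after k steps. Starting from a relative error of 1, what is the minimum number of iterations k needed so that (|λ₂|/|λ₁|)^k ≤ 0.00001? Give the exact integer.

76

|λ₂/λ₁| = 4.33/5.04 = 0.85913
Need k ≥ ln(0.00001) / ln(0.85913) = -11.5129 / -0.1518 ≈ 75.823
Smallest integer k satisfying the bound: 76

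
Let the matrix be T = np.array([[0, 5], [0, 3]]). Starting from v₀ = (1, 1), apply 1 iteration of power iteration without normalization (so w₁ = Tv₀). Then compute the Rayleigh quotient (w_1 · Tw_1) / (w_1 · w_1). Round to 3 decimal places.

w1 = Tv₀ = (5, 3)
Tw1 = (15, 9)
w1·Tw1 = 5·15 + 3·9 = 102; w1·w1 = 5·5 + 3·3 = 34
λ ≈ 102/34 = 3.000

λ ≈ 3.000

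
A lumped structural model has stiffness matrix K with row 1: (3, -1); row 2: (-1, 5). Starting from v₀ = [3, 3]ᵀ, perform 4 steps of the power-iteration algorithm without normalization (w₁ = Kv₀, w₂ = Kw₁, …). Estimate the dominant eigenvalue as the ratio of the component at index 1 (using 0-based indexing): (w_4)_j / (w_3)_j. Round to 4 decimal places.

5.1364

w1 = Kv₀ = (6, 12)
w2 = Kw1 = (6, 54)
w3 = Kw2 = (-36, 264)
w4 = Kw3 = (-372, 1356)
Ratio at component: 1356 / 264 = 5.1364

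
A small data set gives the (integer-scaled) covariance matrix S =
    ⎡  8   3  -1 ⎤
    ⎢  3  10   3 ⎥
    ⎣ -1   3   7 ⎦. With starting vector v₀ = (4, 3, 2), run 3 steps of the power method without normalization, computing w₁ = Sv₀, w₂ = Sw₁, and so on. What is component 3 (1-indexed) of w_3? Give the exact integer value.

w1 = Sv₀ = (8·4 + 3·3 + (-1)·2; 3·4 + 10·3 + 3·2; (-1)·4 + 3·3 + 7·2) = (39, 48, 19)
w2 = Sw1 = (8·39 + 3·48 + (-1)·19; 3·39 + 10·48 + 3·19; (-1)·39 + 3·48 + 7·19) = (437, 654, 238)
w3 = Sw2 = (5220, 8565, 3191)
The requested component of w3 is 3191.

3191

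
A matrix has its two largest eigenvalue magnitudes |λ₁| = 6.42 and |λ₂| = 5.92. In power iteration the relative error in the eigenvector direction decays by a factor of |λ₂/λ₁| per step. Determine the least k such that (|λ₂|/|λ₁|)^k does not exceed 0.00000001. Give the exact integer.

|λ₂/λ₁| = 5.92/6.42 = 0.92212
Need k ≥ ln(0.00000001) / ln(0.92212) = -18.4207 / -0.0811 ≈ 227.187
Smallest integer k satisfying the bound: 228

228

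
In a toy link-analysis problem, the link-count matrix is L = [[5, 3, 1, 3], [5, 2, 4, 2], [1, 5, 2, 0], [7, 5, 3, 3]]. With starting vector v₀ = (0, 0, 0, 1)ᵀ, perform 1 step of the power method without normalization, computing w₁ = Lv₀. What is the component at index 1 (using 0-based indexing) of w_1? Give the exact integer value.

w1 = Lv₀ = (5·0 + 3·0 + 1·0 + 3·1; 5·0 + 2·0 + 4·0 + 2·1; 1·0 + 5·0 + 2·0 + 0·1; 7·0 + 5·0 + 3·0 + 3·1) = (3, 2, 0, 3)
The requested component of w1 is 2.

2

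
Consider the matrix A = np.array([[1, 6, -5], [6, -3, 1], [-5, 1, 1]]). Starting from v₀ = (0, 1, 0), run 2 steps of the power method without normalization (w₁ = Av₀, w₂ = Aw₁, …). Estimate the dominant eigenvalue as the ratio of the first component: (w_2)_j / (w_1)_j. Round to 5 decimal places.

λ ≈ -2.83333

w1 = Av₀ = (6, -3, 1)
w2 = Aw1 = (-17, 46, -32)
Ratio at component: -17 / 6 = -2.83333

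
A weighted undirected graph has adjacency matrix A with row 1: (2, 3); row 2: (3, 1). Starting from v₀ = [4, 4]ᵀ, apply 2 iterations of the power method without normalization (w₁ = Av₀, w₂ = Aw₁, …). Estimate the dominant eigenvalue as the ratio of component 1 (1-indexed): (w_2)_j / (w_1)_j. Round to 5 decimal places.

λ ≈ 4.40000

w1 = Av₀ = (2·4 + 3·4; 3·4 + 1·4) = (20, 16)
w2 = Aw1 = (2·20 + 3·16; 3·20 + 1·16) = (88, 76)
Ratio at component: 88 / 20 = 4.40000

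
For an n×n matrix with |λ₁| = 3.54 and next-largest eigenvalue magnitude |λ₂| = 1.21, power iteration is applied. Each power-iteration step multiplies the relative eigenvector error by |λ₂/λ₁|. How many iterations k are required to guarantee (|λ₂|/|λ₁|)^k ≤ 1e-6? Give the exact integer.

13

|λ₂/λ₁| = 1.21/3.54 = 0.34181
Need k ≥ ln(1e-6) / ln(0.34181) = -13.8155 / -1.0735 ≈ 12.870
Smallest integer k satisfying the bound: 13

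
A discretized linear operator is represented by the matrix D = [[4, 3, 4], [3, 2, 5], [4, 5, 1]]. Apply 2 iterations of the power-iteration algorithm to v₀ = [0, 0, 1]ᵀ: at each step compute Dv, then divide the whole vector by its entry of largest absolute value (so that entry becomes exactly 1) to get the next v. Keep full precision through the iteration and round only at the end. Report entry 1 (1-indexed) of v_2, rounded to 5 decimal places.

Dv0 = (4.000000, 5.000000, 1.000000); divide by 5.000000 → v1 = (0.800000, 1.000000, 0.200000)
Dv1 = (7.000000, 5.400000, 8.400000); divide by 8.400000 → v2 = (0.833333, 0.642857, 1.000000)
Requested entry of v2: 35/42 = 0.83333

0.83333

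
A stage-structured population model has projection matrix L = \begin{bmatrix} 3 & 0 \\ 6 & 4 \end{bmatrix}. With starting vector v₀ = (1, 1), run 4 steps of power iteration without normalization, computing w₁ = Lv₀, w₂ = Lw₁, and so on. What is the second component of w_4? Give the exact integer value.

w1 = Lv₀ = (3, 10)
w2 = Lw1 = (9, 58)
w3 = Lw2 = (27, 286)
w4 = Lw3 = (81, 1306)
The requested component of w4 is 1306.

1306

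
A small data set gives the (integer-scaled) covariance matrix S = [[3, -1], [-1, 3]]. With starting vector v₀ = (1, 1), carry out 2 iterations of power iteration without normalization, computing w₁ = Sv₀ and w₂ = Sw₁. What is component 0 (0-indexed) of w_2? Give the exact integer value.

w1 = Sv₀ = (2, 2)
w2 = Sw1 = (4, 4)
The requested component of w2 is 4.

4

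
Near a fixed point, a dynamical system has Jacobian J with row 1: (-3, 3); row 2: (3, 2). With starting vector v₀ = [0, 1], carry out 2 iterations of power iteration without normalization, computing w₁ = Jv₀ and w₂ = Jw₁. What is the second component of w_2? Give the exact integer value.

13

w1 = Jv₀ = (3, 2)
w2 = Jw1 = (-3, 13)
The requested component of w2 is 13.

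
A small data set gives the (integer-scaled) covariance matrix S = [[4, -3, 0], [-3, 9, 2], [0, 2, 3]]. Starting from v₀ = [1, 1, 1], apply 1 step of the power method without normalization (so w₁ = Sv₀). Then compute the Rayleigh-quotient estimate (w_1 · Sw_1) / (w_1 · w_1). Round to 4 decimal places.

8.5222

w1 = Sv₀ = (1, 8, 5)
Sw1 = (-20, 79, 31)
w1·Sw1 = 1·(-20) + 8·79 + 5·31 = 767; w1·w1 = 1·1 + 8·8 + 5·5 = 90
λ ≈ 767/90 = 8.5222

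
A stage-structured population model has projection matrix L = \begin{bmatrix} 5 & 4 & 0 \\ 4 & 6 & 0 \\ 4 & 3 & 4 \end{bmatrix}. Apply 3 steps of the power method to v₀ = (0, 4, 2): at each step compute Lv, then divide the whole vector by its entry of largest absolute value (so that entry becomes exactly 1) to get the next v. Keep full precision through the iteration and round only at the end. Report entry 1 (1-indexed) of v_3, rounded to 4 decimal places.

Lv0 = (16.00000, 24.00000, 20.00000); divide by 24.00000 → v1 = (0.66667, 1.00000, 0.83333)
Lv1 = (7.33333, 8.66667, 9.00000); divide by 9.00000 → v2 = (0.81481, 0.96296, 1.00000)
Lv2 = (7.92593, 9.03704, 10.14815); divide by 10.14815 → v3 = (0.78102, 0.89051, 1.00000)
Requested entry of v3: 1712/2192 = 0.7810

0.7810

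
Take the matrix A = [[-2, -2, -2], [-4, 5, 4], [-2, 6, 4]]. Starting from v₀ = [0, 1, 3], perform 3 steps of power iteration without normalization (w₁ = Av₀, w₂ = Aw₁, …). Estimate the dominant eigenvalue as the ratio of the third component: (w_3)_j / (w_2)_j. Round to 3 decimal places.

w1 = Av₀ = ((-2)·0 + (-2)·1 + (-2)·3; (-4)·0 + 5·1 + 4·3; (-2)·0 + 6·1 + 4·3) = (-8, 17, 18)
w2 = Aw1 = ((-2)·(-8) + (-2)·17 + (-2)·18; (-4)·(-8) + 5·17 + 4·18; (-2)·(-8) + 6·17 + 4·18) = (-54, 189, 190)
w3 = Aw2 = (-650, 1921, 2002)
Ratio at component: 2002 / 190 = 10.537

λ ≈ 10.537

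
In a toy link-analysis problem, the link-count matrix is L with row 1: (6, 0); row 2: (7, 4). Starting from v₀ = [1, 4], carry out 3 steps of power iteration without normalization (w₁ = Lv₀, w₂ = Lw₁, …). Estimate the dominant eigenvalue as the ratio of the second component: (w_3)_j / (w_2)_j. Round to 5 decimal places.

w1 = Lv₀ = (6·1 + 0·4; 7·1 + 4·4) = (6, 23)
w2 = Lw1 = (6·6 + 0·23; 7·6 + 4·23) = (36, 134)
w3 = Lw2 = (216, 788)
Ratio at component: 788 / 134 = 5.88060

5.88060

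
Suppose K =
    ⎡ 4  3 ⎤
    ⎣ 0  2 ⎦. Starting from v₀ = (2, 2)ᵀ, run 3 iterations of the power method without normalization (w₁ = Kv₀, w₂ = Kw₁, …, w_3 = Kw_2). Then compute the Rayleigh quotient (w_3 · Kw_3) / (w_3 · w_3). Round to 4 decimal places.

4.1559

w1 = Kv₀ = (4·2 + 3·2; 0·2 + 2·2) = (14, 4)
w2 = Kw1 = (4·14 + 3·4; 0·14 + 2·4) = (68, 8)
w3 = Kw2 = (296, 16)
Kw3 = (1232, 32)
w3·Kw3 = 296·1232 + 16·32 = 365184; w3·w3 = 296·296 + 16·16 = 87872
λ ≈ 365184/87872 = 4.1559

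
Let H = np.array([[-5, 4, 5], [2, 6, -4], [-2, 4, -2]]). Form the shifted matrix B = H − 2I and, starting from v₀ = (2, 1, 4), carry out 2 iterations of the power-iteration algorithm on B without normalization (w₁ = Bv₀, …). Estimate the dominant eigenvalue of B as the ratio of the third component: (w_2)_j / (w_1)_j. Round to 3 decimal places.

-0.750

B = H − 2I has rows (-7, 4, 5); (2, 4, -4); (-2, 4, -4)
w1 = Bv₀ = ((-7)·2 + 4·1 + 5·4; 2·2 + 4·1 + (-4)·4; (-2)·2 + 4·1 + (-4)·4) = (10, -8, -16)
w2 = Bw1 = ((-7)·10 + 4·(-8) + 5·(-16); 2·10 + 4·(-8) + (-4)·(-16); (-2)·10 + 4·(-8) + (-4)·(-16)) = (-182, 52, 12)
Ratio: 12/-16 = -0.750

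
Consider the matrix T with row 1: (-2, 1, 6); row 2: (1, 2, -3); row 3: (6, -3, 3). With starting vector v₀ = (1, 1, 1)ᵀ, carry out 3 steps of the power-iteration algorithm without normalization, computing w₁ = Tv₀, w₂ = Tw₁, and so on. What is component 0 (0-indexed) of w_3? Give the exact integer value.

223

w1 = Tv₀ = ((-2)·1 + 1·1 + 6·1; 1·1 + 2·1 + (-3)·1; 6·1 + (-3)·1 + 3·1) = (5, 0, 6)
w2 = Tw1 = ((-2)·5 + 1·0 + 6·6; 1·5 + 2·0 + (-3)·6; 6·5 + (-3)·0 + 3·6) = (26, -13, 48)
w3 = Tw2 = (223, -144, 339)
The requested component of w3 is 223.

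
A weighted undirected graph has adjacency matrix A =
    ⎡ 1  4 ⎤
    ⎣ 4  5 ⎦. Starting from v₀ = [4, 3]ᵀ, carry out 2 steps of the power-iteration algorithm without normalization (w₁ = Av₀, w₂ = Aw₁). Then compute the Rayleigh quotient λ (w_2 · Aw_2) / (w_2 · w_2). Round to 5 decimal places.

w1 = Av₀ = (16, 31)
w2 = Aw1 = (140, 219)
Aw2 = (1016, 1655)
w2·Aw2 = 140·1016 + 219·1655 = 504685; w2·w2 = 140·140 + 219·219 = 67561
λ ≈ 504685/67561 = 7.47006

7.47006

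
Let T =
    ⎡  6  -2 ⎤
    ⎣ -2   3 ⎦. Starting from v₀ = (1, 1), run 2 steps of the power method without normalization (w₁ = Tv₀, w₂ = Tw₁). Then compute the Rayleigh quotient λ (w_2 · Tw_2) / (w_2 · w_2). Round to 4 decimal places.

6.7171

w1 = Tv₀ = (6·1 + (-2)·1; (-2)·1 + 3·1) = (4, 1)
w2 = Tw1 = (6·4 + (-2)·1; (-2)·4 + 3·1) = (22, -5)
Tw2 = (142, -59)
w2·Tw2 = 22·142 + (-5)·(-59) = 3419; w2·w2 = 22·22 + (-5)·(-5) = 509
λ ≈ 3419/509 = 6.7171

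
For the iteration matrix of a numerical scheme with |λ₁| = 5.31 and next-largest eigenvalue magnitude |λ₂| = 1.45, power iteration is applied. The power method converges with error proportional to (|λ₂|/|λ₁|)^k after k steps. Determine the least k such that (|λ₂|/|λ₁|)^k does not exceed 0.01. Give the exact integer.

4

|λ₂/λ₁| = 1.45/5.31 = 0.27307
Need k ≥ ln(0.01) / ln(0.27307) = -4.6052 / -1.2980 ≈ 3.548
Smallest integer k satisfying the bound: 4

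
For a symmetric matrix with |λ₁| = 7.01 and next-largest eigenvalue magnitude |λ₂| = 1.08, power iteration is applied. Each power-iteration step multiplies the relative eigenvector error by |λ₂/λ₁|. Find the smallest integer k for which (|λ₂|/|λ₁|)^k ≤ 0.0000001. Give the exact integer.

|λ₂/λ₁| = 1.08/7.01 = 0.15407
Need k ≥ ln(0.0000001) / ln(0.15407) = -16.1181 / -1.8704 ≈ 8.618
Smallest integer k satisfying the bound: 9

9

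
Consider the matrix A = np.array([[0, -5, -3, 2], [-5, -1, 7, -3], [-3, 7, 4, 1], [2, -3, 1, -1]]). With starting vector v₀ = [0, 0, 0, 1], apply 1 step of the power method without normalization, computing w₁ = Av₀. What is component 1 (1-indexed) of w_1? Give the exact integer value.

2

w1 = Av₀ = (2, -3, 1, -1)
The requested component of w1 is 2.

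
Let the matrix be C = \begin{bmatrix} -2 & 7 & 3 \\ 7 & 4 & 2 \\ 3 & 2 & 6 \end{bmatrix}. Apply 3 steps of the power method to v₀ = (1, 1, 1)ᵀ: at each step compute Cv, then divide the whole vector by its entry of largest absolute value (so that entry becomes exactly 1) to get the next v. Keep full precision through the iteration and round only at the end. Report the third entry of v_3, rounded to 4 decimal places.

0.8488

Cv0 = (8.00000, 13.00000, 11.00000); divide by 13.00000 → v1 = (0.61538, 1.00000, 0.84615)
Cv1 = (8.30769, 10.00000, 8.92308); divide by 10.00000 → v2 = (0.83077, 1.00000, 0.89231)
Cv2 = (8.01538, 11.60000, 9.84615); divide by 11.60000 → v3 = (0.69098, 1.00000, 0.84881)
Requested entry of v3: 1280/1508 = 0.8488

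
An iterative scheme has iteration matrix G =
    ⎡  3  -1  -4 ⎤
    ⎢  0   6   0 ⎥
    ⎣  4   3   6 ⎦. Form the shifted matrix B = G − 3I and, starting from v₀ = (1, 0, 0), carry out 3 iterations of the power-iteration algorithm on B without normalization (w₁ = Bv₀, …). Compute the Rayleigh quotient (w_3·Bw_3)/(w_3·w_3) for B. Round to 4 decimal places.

B = G − 3I has rows (0, -1, -4); (0, 3, 0); (4, 3, 3)
w1 = Bv₀ = (0, 0, 4)
w2 = Bw1 = (-16, 0, 12)
w3 = Bw2 = (-48, 0, -28)
Bw3 = (112, 0, -276)
w3·Bw3 = 2352; w3·w3 = 3088; μ ≈ 2352/3088 = 0.7617

μ ≈ 0.7617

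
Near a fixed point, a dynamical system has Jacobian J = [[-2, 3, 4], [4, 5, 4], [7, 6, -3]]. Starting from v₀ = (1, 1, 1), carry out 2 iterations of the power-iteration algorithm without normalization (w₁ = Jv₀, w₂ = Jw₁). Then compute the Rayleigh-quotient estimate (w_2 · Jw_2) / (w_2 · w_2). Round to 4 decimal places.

10.0846

w1 = Jv₀ = ((-2)·1 + 3·1 + 4·1; 4·1 + 5·1 + 4·1; 7·1 + 6·1 + (-3)·1) = (5, 13, 10)
w2 = Jw1 = ((-2)·5 + 3·13 + 4·10; 4·5 + 5·13 + 4·10; 7·5 + 6·13 + (-3)·10) = (69, 125, 83)
Jw2 = (569, 1233, 984)
w2·Jw2 = 69·569 + 125·1233 + 83·984 = 275058; w2·w2 = 69·69 + 125·125 + 83·83 = 27275
λ ≈ 275058/27275 = 10.0846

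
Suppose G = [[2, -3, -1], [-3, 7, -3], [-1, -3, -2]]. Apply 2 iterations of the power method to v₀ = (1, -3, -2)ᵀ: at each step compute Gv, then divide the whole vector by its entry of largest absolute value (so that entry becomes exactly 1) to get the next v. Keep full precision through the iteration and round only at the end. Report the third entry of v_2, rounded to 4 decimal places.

-0.0846

Gv0 = (13.00000, -18.00000, 12.00000); divide by -18.00000 → v1 = (-0.72222, 1.00000, -0.66667)
Gv1 = (-3.77778, 11.16667, -0.94444); divide by 11.16667 → v2 = (-0.33831, 1.00000, -0.08458)
Requested entry of v2: 17/-201 = -0.0846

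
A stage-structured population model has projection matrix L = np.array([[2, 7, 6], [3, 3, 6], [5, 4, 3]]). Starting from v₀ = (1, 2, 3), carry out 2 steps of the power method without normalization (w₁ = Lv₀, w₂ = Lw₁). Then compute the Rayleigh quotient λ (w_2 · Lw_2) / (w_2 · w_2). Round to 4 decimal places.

λ ≈ 12.8395

w1 = Lv₀ = (34, 27, 22)
w2 = Lw1 = (389, 315, 344)
Lw2 = (5047, 4176, 4237)
w2·Lw2 = 389·5047 + 315·4176 + 344·4237 = 4736251; w2·w2 = 389·389 + 315·315 + 344·344 = 368882
λ ≈ 4736251/368882 = 12.8395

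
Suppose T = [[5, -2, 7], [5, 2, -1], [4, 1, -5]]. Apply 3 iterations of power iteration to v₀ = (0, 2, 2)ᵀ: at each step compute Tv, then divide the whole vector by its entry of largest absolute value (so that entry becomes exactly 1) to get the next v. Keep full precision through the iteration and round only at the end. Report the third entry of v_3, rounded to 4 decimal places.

-0.9700

Tv0 = (10.00000, 2.00000, -8.00000); divide by 10.00000 → v1 = (1.00000, 0.20000, -0.80000)
Tv1 = (-1.00000, 6.20000, 8.20000); divide by 8.20000 → v2 = (-0.12195, 0.75610, 1.00000)
Tv2 = (4.87805, -0.09756, -4.73171); divide by 4.87805 → v3 = (1.00000, -0.02000, -0.97000)
Requested entry of v3: -388/400 = -0.9700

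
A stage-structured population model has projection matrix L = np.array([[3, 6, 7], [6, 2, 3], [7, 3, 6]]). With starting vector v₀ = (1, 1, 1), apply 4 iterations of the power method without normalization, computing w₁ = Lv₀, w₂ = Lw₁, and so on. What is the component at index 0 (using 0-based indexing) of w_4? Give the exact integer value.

w1 = Lv₀ = (3·1 + 6·1 + 7·1; 6·1 + 2·1 + 3·1; 7·1 + 3·1 + 6·1) = (16, 11, 16)
w2 = Lw1 = (3·16 + 6·11 + 7·16; 6·16 + 2·11 + 3·16; 7·16 + 3·11 + 6·16) = (226, 166, 241)
w3 = Lw2 = (3361, 2411, 3526)
w4 = Lw3 = (49231, 35566, 51916)
The requested component of w4 is 49231.

49231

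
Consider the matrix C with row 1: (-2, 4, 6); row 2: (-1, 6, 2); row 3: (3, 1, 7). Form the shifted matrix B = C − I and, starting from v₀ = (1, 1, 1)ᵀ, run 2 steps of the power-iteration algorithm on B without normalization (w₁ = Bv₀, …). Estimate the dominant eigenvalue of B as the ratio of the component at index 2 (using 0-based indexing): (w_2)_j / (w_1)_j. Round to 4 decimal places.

8.7000

B = C − I has rows (-3, 4, 6); (-1, 5, 2); (3, 1, 6)
w1 = Bv₀ = (7, 6, 10)
w2 = Bw1 = (63, 43, 87)
Ratio: 87/10 = 8.7000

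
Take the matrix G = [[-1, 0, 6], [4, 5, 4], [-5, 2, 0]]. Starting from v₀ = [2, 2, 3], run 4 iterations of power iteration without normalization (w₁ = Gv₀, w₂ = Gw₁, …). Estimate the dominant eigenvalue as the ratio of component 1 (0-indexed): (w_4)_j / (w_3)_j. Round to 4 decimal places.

w1 = Gv₀ = ((-1)·2 + 0·2 + 6·3; 4·2 + 5·2 + 4·3; (-5)·2 + 2·2 + 0·3) = (16, 30, -6)
w2 = Gw1 = ((-1)·16 + 0·30 + 6·(-6); 4·16 + 5·30 + 4·(-6); (-5)·16 + 2·30 + 0·(-6)) = (-52, 190, -20)
w3 = Gw2 = (-68, 662, 640)
w4 = Gw3 = (3908, 5598, 1664)
Ratio at component: 5598 / 662 = 8.4562

8.4562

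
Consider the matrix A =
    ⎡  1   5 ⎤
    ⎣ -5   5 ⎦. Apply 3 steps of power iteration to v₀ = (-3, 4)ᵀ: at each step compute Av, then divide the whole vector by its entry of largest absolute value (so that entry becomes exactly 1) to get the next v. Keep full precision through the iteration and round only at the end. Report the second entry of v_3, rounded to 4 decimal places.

Av0 = (17.00000, 35.00000); divide by 35.00000 → v1 = (0.48571, 1.00000)
Av1 = (5.48571, 2.57143); divide by 5.48571 → v2 = (1.00000, 0.46875)
Av2 = (3.34375, -2.65625); divide by 3.34375 → v3 = (1.00000, -0.79439)
Requested entry of v3: -510/642 = -0.7944

-0.7944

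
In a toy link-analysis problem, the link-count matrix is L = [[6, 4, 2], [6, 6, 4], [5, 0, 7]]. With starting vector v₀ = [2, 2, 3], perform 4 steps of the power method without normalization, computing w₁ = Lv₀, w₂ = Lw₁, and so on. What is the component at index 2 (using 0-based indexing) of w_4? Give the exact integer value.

53923

w1 = Lv₀ = (26, 36, 31)
w2 = Lw1 = (362, 496, 347)
w3 = Lw2 = (4850, 6536, 4239)
w4 = Lw3 = (63722, 85272, 53923)
The requested component of w4 is 53923.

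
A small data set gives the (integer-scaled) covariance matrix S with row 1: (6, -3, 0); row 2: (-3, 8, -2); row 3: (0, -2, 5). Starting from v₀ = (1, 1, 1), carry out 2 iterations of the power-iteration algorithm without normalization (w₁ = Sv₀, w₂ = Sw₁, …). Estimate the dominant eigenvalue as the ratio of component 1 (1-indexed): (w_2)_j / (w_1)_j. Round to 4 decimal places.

w1 = Sv₀ = (3, 3, 3)
w2 = Sw1 = (9, 9, 9)
Ratio at component: 9 / 3 = 3.0000

λ ≈ 3.0000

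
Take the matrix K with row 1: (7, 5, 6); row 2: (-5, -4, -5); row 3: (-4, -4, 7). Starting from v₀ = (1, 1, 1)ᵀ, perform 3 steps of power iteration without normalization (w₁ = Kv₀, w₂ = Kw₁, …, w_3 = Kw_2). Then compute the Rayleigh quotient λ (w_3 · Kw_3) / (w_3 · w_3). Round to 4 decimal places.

λ ≈ 5.7870

w1 = Kv₀ = (7·1 + 5·1 + 6·1; (-5)·1 + (-4)·1 + (-5)·1; (-4)·1 + (-4)·1 + 7·1) = (18, -14, -1)
w2 = Kw1 = (7·18 + 5·(-14) + 6·(-1); (-5)·18 + (-4)·(-14) + (-5)·(-1); (-4)·18 + (-4)·(-14) + 7·(-1)) = (50, -29, -23)
w3 = Kw2 = (67, -19, -245)
Kw3 = (-1096, 966, -1907)
w3·Kw3 = 67·(-1096) + (-19)·966 + (-245)·(-1907) = 375429; w3·w3 = 67·67 + (-19)·(-19) + (-245)·(-245) = 64875
λ ≈ 375429/64875 = 5.7870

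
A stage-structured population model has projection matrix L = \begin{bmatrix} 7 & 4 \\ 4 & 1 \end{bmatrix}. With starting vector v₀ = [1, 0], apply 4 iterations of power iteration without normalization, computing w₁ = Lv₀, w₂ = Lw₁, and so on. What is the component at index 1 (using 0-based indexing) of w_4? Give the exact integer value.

2624

w1 = Lv₀ = (7·1 + 4·0; 4·1 + 1·0) = (7, 4)
w2 = Lw1 = (7·7 + 4·4; 4·7 + 1·4) = (65, 32)
w3 = Lw2 = (583, 292)
w4 = Lw3 = (5249, 2624)
The requested component of w4 is 2624.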